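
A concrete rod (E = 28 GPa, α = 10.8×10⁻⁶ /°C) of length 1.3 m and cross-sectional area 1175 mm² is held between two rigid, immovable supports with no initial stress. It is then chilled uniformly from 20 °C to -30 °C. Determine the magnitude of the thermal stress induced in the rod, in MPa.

σ ≈ 15.1 MPa (tensile)

With length fixed, the mechanical strain must cancel the thermal strain αΔT = 10.8×10⁻⁶ × 50 = 540×10⁻⁶.
σ = EαΔT = 28×10³ × 10.8×10⁻⁶ × 50 = 15.12 MPa (tensile; the rod is trying to contract).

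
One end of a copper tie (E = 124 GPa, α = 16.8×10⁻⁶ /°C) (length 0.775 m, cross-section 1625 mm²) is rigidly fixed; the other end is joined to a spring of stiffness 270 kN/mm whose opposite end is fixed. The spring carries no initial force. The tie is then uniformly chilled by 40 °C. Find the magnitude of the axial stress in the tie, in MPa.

If the spring were absent the tie would shorten by αΔT L = 16.8×10⁻⁶ × 40 × 775 = 0.5208 mm.
Let P be the tensile force in the spring. The tie extends elastically by PL/(AE) and the spring stretches by P/k; together these equal δ_free.
So P = δ_free / [L/(AE) + 1/k] = 0.5208 / [ 775/(1625×124×10³) + 1/(270×10³) ].
P = 0.5208 / 7.55×10⁻⁶ = 68980 N.
σ = P/A = 68980/1625 = 42.45 MPa.

σ ≈ 42.5 MPa (tensile)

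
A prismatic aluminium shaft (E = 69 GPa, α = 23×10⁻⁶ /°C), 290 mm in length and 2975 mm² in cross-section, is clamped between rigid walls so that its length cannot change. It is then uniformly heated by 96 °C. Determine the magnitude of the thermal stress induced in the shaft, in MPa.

σ ≈ 152 MPa (compressive)

With length fixed, the mechanical strain must cancel the thermal strain αΔT = 23×10⁻⁶ × 96 = 2208×10⁻⁶.
σ = EαΔT = 69×10³ × 23×10⁻⁶ × 96 = 152.4 MPa (compressive; the shaft is trying to expand).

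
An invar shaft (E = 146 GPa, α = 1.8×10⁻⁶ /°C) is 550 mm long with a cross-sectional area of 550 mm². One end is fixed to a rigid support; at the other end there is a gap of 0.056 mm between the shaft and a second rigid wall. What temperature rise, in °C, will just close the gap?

Contact occurs when the free expansion equals the gap: αΔT L = 0.056 mm.
ΔT = 0.056 / (1.8×10⁻⁶ × 550) = 56.57 °C.

ΔT ≈ 56.6 °C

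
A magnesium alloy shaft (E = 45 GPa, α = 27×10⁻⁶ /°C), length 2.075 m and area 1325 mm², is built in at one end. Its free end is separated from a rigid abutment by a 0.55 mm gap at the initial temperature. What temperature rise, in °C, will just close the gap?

ΔT ≈ 9.82 °C

The gap closes when αΔT L = 0.55 mm, since the shaft is still unstressed at that instant.
So ΔT = g/(αL) = 0.55/(27×10⁻⁶ × 2075) = 9.817 °C.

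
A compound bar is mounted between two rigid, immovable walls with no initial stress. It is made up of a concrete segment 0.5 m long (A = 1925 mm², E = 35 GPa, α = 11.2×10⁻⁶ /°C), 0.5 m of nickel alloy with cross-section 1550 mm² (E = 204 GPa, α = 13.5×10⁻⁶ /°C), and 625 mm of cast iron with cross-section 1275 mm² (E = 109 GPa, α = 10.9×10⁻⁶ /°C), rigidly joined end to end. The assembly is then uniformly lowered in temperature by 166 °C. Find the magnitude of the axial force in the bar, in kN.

P ≈ 236 kN (tensile)

Free thermal contraction of the whole bar: Σ αᵢΔT Lᵢ = 11.2×10⁻⁶×166×500 + 13.5×10⁻⁶×166×500 + 10.9×10⁻⁶×166×625 = 3.181 mm.
Since the ends are fixed, an axial force P builds up, equal in every segment, with P · Σ Lᵢ/(AᵢEᵢ) = δ_free.
Σ Lᵢ/(AᵢEᵢ) = 500/(1925×35×10³) + 500/(1550×204×10³) + 625/(1275×109×10³) = 1.35×10⁻⁵ mm/N.
P = 3.181 / 1.35×10⁻⁵ = 235600 N = 235.6 kN, tensile.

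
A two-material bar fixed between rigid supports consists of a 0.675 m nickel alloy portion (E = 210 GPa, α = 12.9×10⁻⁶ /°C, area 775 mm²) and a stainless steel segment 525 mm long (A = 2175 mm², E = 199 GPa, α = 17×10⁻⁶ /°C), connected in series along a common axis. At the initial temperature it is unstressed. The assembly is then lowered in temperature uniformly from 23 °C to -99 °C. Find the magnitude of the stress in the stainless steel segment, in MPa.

With the walls removed the bar would change length by δ_free = Σ αᵢΔT Lᵢ = 12.9×10⁻⁶×122×675 + 17×10⁻⁶×122×525 = 2.151 mm.
Since the ends are fixed, an axial force P builds up, equal in every segment, with P · Σ Lᵢ/(AᵢEᵢ) = δ_free.
The series flexibility is Σ Lᵢ/(AᵢEᵢ) = 675/(775×210×10³) + 525/(2175×199×10³) = 5.36×10⁻⁶ mm/N.
Hence P = δ_free / Σ(L/AE) = 2.151/5.36×10⁻⁶ = 401.3 kN (tensile).
σ_{stainless steel} = P / A = 401300 / 2175 = 184.5 MPa.

σ ≈ 185 MPa (tensile)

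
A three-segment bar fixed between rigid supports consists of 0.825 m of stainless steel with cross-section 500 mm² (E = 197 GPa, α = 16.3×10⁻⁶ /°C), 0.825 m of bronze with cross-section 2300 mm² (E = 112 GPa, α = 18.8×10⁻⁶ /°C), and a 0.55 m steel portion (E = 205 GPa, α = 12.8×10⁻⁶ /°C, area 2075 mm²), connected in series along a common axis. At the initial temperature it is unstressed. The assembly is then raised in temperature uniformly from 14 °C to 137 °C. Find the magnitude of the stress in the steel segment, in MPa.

σ ≈ 166 MPa (compressive)

If the supports were absent, the total length change would be Σ αᵢΔT Lᵢ = 16.3×10⁻⁶×123×825 + 18.8×10⁻⁶×123×825 + 12.8×10⁻⁶×123×550 = 4.428 mm.
The walls prevent any net length change, so an axial force P (same in every segment) develops. Compatibility: P · Σ Lᵢ/(AᵢEᵢ) = δ_free.
The series flexibility is Σ Lᵢ/(AᵢEᵢ) = 825/(500×197×10³) + 825/(2300×112×10³) + 550/(2075×205×10³) = 1.287×10⁻⁵ mm/N.
So P = 4.428 / 1.287×10⁻⁵ = 344 kN, compressive.
σ_{steel} = P / A = 344000 / 2075 = 165.8 MPa.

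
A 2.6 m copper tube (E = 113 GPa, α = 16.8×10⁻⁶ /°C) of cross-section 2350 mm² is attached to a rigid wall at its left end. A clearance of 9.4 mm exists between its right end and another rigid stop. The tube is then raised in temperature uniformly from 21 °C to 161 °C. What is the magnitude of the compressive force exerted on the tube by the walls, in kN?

P ≈ 0 kN

Unrestrained expansion: δ_free = αΔT L = 16.8×10⁻⁶ × 140 × 2600 = 6.115 mm.
Since δ_free = 6.12 mm is less than the 9.4 mm gap, the tube never touches the wall. No axial force develops.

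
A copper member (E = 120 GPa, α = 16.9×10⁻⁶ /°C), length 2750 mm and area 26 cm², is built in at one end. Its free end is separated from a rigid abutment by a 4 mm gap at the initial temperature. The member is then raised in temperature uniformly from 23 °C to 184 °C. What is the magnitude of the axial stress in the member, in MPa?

σ ≈ 152 MPa (compressive)

If the wall were absent the member would grow by αΔT L = 16.9×10⁻⁶ × 161 × 2750 = 7.482 mm.
The gap closes (δ_free > 4 mm) and the wall then resists a further 7.482 − 4 = 3.482 mm of expansion.
Compatibility: PL/(AE) = 3.482 mm, so σ = P/A = E × (3.482/2750) = 152 MPa.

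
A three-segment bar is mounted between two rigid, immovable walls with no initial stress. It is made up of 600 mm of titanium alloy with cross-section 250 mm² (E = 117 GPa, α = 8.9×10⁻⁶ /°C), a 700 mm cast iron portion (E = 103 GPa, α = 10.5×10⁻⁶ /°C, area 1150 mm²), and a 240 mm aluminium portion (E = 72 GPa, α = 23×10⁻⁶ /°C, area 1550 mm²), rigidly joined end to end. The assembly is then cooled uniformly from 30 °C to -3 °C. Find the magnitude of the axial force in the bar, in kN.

If the supports were absent, the total length change would be Σ αᵢΔT Lᵢ = 8.9×10⁻⁶×33×600 + 10.5×10⁻⁶×33×700 + 23×10⁻⁶×33×240 = 0.6009 mm.
The walls prevent any net length change, so an axial force P (same in every segment) develops. Compatibility: P · Σ Lᵢ/(AᵢEᵢ) = δ_free.
Σ Lᵢ/(AᵢEᵢ) = 600/(250×117×10³) + 700/(1150×103×10³) + 240/(1550×72×10³) = 2.857×10⁻⁵ mm/N.
Hence P = δ_free / Σ(L/AE) = 0.6009/2.857×10⁻⁵ = 21.03 kN (tensile).

P ≈ 21 kN (tensile)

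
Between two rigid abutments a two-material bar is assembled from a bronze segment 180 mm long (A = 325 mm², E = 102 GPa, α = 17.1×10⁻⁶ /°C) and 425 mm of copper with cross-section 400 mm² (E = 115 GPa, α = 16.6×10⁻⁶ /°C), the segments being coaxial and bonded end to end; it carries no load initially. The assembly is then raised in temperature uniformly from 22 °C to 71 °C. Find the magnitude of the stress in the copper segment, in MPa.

With the walls removed the bar would change length by δ_free = Σ αᵢΔT Lᵢ = 17.1×10⁻⁶×49×180 + 16.6×10⁻⁶×49×425 = 0.4965 mm.
The rigid supports impose zero overall length change; the single axial force P common to all segments must satisfy P Σ Lᵢ/(AᵢEᵢ) = δ_free.
The series flexibility is Σ Lᵢ/(AᵢEᵢ) = 180/(325×102×10³) + 425/(400×115×10³) = 1.467×10⁻⁵ mm/N.
P = 0.4965 / 1.467×10⁻⁵ = 33850 N = 33.85 kN, compressive.
σ_{copper} = P / A = 33850 / 400 = 84.62 MPa.

σ ≈ 84.6 MPa (compressive)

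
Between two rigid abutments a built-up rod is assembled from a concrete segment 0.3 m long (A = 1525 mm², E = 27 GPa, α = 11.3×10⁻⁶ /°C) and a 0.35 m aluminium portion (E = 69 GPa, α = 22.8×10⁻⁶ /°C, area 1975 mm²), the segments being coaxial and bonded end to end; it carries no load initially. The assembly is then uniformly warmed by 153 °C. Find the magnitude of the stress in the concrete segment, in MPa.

σ ≈ 116 MPa (compressive)

Free thermal expansion of the whole bar: Σ αᵢΔT Lᵢ = 11.3×10⁻⁶×153×300 + 22.8×10⁻⁶×153×350 = 1.74 mm.
The rigid supports impose zero overall length change; the single axial force P common to all segments must satisfy P Σ Lᵢ/(AᵢEᵢ) = δ_free.
The series flexibility is Σ Lᵢ/(AᵢEᵢ) = 300/(1525×27×10³) + 350/(1975×69×10³) = 9.854×10⁻⁶ mm/N.
So P = 1.74 / 9.854×10⁻⁶ = 176.5 kN, compressive.
σ_{concrete} = P / A = 176500 / 1525 = 115.8 MPa.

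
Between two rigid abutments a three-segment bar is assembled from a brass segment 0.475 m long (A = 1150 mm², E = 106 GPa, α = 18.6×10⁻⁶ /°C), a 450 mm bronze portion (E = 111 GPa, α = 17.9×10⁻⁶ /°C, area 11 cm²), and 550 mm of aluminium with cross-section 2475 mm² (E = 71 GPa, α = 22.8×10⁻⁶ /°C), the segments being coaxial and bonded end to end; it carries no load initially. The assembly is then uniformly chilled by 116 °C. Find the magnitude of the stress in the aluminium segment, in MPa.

σ ≈ 129 MPa (tensile)

If the supports were absent, the total length change would be Σ αᵢΔT Lᵢ = 18.6×10⁻⁶×116×475 + 17.9×10⁻⁶×116×450 + 22.8×10⁻⁶×116×550 = 3.414 mm.
The rigid supports impose zero overall length change; the single axial force P common to all segments must satisfy P Σ Lᵢ/(AᵢEᵢ) = δ_free.
The series flexibility is Σ Lᵢ/(AᵢEᵢ) = 475/(1150×106×10³) + 450/(1100×111×10³) + 550/(2475×71×10³) = 1.071×10⁻⁵ mm/N.
So P = 3.414 / 1.071×10⁻⁵ = 318.7 kN, tensile.
σ_{aluminium} = P / A = 318700 / 2475 = 128.8 MPa.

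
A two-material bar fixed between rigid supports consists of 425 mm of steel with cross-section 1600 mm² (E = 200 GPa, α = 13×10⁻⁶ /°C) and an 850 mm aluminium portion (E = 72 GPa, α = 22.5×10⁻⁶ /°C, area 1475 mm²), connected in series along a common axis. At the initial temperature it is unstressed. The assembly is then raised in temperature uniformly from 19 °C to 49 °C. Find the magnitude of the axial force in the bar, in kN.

P ≈ 79.2 kN (compressive)

Free thermal expansion of the whole bar: Σ αᵢΔT Lᵢ = 13×10⁻⁶×30×425 + 22.5×10⁻⁶×30×850 = 0.7395 mm.
The rigid supports impose zero overall length change; the single axial force P common to all segments must satisfy P Σ Lᵢ/(AᵢEᵢ) = δ_free.
Σ Lᵢ/(AᵢEᵢ) = 425/(1600×200×10³) + 850/(1475×72×10³) = 9.332×10⁻⁶ mm/N.
So P = 0.7395 / 9.332×10⁻⁶ = 79.24 kN, compressive.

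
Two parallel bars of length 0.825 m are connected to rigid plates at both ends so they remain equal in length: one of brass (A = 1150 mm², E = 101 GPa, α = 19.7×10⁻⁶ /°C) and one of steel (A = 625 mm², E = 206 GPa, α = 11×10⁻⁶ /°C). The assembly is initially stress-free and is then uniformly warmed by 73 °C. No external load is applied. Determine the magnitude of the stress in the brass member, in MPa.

Both members must finish at the same length. With the larger α, the brass tends to over-expand; the plates restrain it, putting the brass in compression and the steel in tension. With no external load the two internal forces are equal and opposite, magnitude P.
Equating the net (thermal + elastic) strains gives |α₁ − α₂|·ΔT = P·[1/(A₁E₁) + 1/(A₂E₂)].
|α₁ − α₂|·ΔT = 8.7×10⁻⁶ × 73 = 0.0006351.
1/(A₁E₁) + 1/(A₂E₂) = 1/(1150×101×10³) + 1/(625×206×10³) = 1.638×10⁻⁸ N⁻¹.
P = 0.0006351 / 1.638×10⁻⁸ = 38780 N = 38.78 kN.
σ_{brass} = P/A₁ = 38780/1150 = 33.72 MPa, compressive.

σ ≈ 33.7 MPa (compressive)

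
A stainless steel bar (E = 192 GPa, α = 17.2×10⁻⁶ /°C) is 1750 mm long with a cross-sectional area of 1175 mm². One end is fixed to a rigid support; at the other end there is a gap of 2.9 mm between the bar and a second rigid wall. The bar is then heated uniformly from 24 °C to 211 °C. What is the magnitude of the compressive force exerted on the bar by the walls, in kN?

P ≈ 352 kN

If the wall were absent the bar would grow by αΔT L = 17.2×10⁻⁶ × 187 × 1750 = 5.629 mm.
This exceeds the 2.9 mm gap, so the wall pushes back. The portion of expansion that must be recovered elastically is δ_free − gap = 5.629 − 2.9 = 2.729 mm.
Compatibility: PL/(AE) = 2.729 mm, so σ = P/A = E × (2.729/1750) = 299.4 MPa.
P = σA = 299.4 × 1175 = 351.8 kN.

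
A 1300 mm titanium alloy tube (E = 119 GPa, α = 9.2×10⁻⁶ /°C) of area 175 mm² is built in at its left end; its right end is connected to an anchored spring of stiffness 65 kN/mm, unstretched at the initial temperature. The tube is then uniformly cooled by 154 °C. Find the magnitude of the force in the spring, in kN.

P ≈ 23.7 kN

Free thermal contraction: δ_free = αΔT L = 9.2×10⁻⁶ × 154 × 1300 = 1.842 mm.
With a force P in the spring, the elastic change of the tube is PL/(AE) and that of the spring is P/k; compatibility requires their sum to equal δ_free.
So P = δ_free / [L/(AE) + 1/k] = 1.842 / [ 1300/(175×119×10³) + 1/(65×10³) ].
P = 1.842 / 7.781×10⁻⁵ = 23670 N.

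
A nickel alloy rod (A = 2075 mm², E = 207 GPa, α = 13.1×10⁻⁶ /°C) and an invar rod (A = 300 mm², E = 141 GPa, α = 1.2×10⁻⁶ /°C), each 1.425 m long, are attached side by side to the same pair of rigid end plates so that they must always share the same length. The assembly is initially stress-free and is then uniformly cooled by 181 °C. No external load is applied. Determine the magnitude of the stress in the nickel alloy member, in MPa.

σ ≈ 40 MPa (tensile)

The nickel alloy has the larger α, so on cooling it would change length more than the invar if both were free. The rigid plates force a common final length, so the nickel alloy is put into tension and the invar into compression, with equal and opposite forces P (no external load).
Compatibility of the two members (thermal + elastic change equal): (α₁ − α₂)ΔT = P·[1/(A₁E₁) + 1/(A₂E₂)].
|α₁ − α₂|·ΔT = 11.9×10⁻⁶ × 181 = 0.002154.
1/(A₁E₁) + 1/(A₂E₂) = 1/(2075×207×10³) + 1/(300×141×10³) = 2.597×10⁻⁸ N⁻¹.
So P = 0.002154 / 2.597×10⁻⁸ = 82.94 kN.
σ_{nickel alloy} = P/A₁ = 82940/2075 = 39.97 MPa, tensile.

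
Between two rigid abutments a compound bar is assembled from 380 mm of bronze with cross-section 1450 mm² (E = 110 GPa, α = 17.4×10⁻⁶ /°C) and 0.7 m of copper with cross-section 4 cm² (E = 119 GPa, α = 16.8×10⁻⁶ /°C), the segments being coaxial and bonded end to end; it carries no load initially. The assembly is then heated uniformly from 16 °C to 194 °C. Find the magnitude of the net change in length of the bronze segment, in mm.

With the walls removed the bar would change length by δ_free = Σ αᵢΔT Lᵢ = 17.4×10⁻⁶×178×380 + 16.8×10⁻⁶×178×700 = 3.27 mm.
The rigid supports impose zero overall length change; the single axial force P common to all segments must satisfy P Σ Lᵢ/(AᵢEᵢ) = δ_free.
The series flexibility is Σ Lᵢ/(AᵢEᵢ) = 380/(1450×110×10³) + 700/(400×119×10³) = 1.709×10⁻⁵ mm/N.
P = 3.27 / 1.709×10⁻⁵ = 191400 N = 191.4 kN, compressive.
For the bronze segment, free thermal change = 17.4×10⁻⁶×178×380 = 1.177 mm and elastic change from P = 191400×380/(1450×110×10³) = 0.4559 mm; these oppose, so the net change is 0.721 mm (segment lengthens).

|ΔL| ≈ 0.721 mm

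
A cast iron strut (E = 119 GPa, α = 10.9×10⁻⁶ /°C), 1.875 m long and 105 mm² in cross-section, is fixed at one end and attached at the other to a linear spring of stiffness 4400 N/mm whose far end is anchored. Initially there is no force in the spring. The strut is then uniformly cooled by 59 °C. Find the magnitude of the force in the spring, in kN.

P ≈ 3.2 kN

The unrestrained thermal change is αΔT L = 10.9×10⁻⁶ × 59 × 1875 = 1.206 mm.
With a force P in the spring, the elastic change of the strut is PL/(AE) and that of the spring is P/k; compatibility requires their sum to equal δ_free.
So P = δ_free / [L/(AE) + 1/k] = 1.206 / [ 1875/(105×119×10³) + 1/(4400) ].
P = 1.206 / 0.0003773 = 3196 N.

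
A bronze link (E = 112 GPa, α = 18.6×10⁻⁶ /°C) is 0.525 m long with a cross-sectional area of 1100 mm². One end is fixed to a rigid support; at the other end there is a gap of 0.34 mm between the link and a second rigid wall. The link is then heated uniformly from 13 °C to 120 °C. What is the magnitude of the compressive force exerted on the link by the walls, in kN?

Free thermal elongation = αΔT L = 18.6×10⁻⁶ × 107 × 525 = 1.045 mm.
After closing the 0.34 mm clearance, 1.045 − 0.34 = 0.7049 mm of expansion remains to be suppressed by the wall.
Compatibility: PL/(AE) = 0.7049 mm, so σ = P/A = E × (0.7049/525) = 150.4 MPa.
Force on the wall = σA = 150.4 × 1100 mm² = 165.4 kN.

P ≈ 165 kN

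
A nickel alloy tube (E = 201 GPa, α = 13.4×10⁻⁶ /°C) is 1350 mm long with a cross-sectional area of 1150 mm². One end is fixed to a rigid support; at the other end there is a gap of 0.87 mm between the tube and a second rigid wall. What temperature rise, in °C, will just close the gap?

The gap closes when αΔT L = 0.87 mm, since the tube is still unstressed at that instant.
So ΔT = g/(αL) = 0.87/(13.4×10⁻⁶ × 1350) = 48.09 °C.

ΔT ≈ 48.1 °C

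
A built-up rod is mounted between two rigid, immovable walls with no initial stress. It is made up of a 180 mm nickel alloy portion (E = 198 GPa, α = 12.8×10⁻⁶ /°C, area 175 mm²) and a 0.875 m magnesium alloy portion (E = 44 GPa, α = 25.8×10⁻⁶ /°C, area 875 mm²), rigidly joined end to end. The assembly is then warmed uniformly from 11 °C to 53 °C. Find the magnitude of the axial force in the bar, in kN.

With the walls removed the bar would change length by δ_free = Σ αᵢΔT Lᵢ = 12.8×10⁻⁶×42×180 + 25.8×10⁻⁶×42×875 = 1.045 mm.
Since the ends are fixed, an axial force P builds up, equal in every segment, with P · Σ Lᵢ/(AᵢEᵢ) = δ_free.
The series flexibility is Σ Lᵢ/(AᵢEᵢ) = 180/(175×198×10³) + 875/(875×44×10³) = 2.792×10⁻⁵ mm/N.
Hence P = δ_free / Σ(L/AE) = 1.045/2.792×10⁻⁵ = 37.42 kN (compressive).

P ≈ 37.4 kN (compressive)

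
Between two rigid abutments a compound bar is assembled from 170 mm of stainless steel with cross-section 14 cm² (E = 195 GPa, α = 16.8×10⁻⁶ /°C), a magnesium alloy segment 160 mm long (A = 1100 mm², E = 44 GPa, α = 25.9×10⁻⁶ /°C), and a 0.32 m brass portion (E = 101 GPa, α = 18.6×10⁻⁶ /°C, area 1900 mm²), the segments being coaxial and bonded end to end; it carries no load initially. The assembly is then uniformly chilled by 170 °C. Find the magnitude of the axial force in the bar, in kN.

If the supports were absent, the total length change would be Σ αᵢΔT Lᵢ = 16.8×10⁻⁶×170×170 + 25.9×10⁻⁶×170×160 + 18.6×10⁻⁶×170×320 = 2.202 mm.
The rigid supports impose zero overall length change; the single axial force P common to all segments must satisfy P Σ Lᵢ/(AᵢEᵢ) = δ_free.
The series flexibility is Σ Lᵢ/(AᵢEᵢ) = 170/(1400×195×10³) + 160/(1100×44×10³) + 320/(1900×101×10³) = 5.596×10⁻⁶ mm/N.
So P = 2.202 / 5.596×10⁻⁶ = 393.5 kN, tensile.

P ≈ 393 kN (tensile)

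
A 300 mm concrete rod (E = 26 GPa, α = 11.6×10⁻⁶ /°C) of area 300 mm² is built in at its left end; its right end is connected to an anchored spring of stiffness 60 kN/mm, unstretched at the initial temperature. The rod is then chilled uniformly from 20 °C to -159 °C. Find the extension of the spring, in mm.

δ ≈ 0.188 mm

The unrestrained thermal change is αΔT L = 11.6×10⁻⁶ × 179 × 300 = 0.6229 mm.
Let P be the tensile force in the spring. The rod extends elastically by PL/(AE) and the spring stretches by P/k; together these equal δ_free.
So P = δ_free / [L/(AE) + 1/k] = 0.6229 / [ 300/(300×26×10³) + 1/(60×10³) ].
P = 0.6229 / 5.513×10⁻⁵ = 11300 N.
Spring extension = P/k = 11300/(60×10³) = 0.1883 mm.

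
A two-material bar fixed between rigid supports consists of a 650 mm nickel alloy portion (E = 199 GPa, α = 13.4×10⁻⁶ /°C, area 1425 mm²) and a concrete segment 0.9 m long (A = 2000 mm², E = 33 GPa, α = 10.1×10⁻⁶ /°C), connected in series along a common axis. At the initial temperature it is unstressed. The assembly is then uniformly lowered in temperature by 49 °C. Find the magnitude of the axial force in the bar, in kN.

Free thermal contraction of the whole bar: Σ αᵢΔT Lᵢ = 13.4×10⁻⁶×49×650 + 10.1×10⁻⁶×49×900 = 0.8722 mm.
The walls prevent any net length change, so an axial force P (same in every segment) develops. Compatibility: P · Σ Lᵢ/(AᵢEᵢ) = δ_free.
The series flexibility is Σ Lᵢ/(AᵢEᵢ) = 650/(1425×199×10³) + 900/(2000×33×10³) = 1.593×10⁻⁵ mm/N.
Hence P = δ_free / Σ(L/AE) = 0.8722/1.593×10⁻⁵ = 54.76 kN (tensile).

P ≈ 54.8 kN (tensile)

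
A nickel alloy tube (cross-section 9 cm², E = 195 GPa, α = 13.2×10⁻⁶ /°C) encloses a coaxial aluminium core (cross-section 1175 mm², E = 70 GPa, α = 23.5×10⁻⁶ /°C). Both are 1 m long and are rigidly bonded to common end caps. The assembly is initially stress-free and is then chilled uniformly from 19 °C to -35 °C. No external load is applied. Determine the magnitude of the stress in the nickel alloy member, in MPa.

σ ≈ 34.6 MPa (compressive)

Both members must finish at the same length. With the larger α, the aluminium tends to over-contract; the plates restrain it, putting the aluminium in tension and the nickel alloy in compression. With no external load the two internal forces are equal and opposite, magnitude P.
Compatibility of the two members (thermal + elastic change equal): (α₁ − α₂)ΔT = P·[1/(A₁E₁) + 1/(A₂E₂)].
|α₁ − α₂|·ΔT = 10.3×10⁻⁶ × 54 = 0.0005562.
1/(A₁E₁) + 1/(A₂E₂) = 1/(900×195×10³) + 1/(1175×70×10³) = 1.786×10⁻⁸ N⁻¹.
P = 0.0005562 / 1.786×10⁻⁸ = 31150 N = 31.15 kN.
σ_{nickel alloy} = P/A₁ = 31150/900 = 34.61 MPa, compressive.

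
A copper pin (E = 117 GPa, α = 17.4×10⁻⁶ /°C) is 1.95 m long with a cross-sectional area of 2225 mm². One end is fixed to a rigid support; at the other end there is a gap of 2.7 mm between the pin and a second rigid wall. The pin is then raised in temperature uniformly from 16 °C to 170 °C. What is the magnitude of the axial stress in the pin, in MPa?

σ ≈ 152 MPa (compressive)

If the wall were absent the pin would grow by αΔT L = 17.4×10⁻⁶ × 154 × 1950 = 5.225 mm.
This exceeds the 2.7 mm gap, so the wall pushes back. The portion of expansion that must be recovered elastically is δ_free − gap = 5.225 − 2.7 = 2.525 mm.
So σ = E(δ_free − g)/L = 117×10³ × 2.525/1950 = 151.5 MPa.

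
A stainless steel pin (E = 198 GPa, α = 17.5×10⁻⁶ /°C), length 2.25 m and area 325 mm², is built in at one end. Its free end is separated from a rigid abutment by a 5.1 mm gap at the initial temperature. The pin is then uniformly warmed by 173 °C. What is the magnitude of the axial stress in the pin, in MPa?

Unrestrained expansion: δ_free = αΔT L = 17.5×10⁻⁶ × 173 × 2250 = 6.812 mm.
This exceeds the 5.1 mm gap, so the wall pushes back. The portion of expansion that must be recovered elastically is δ_free − gap = 6.812 − 5.1 = 1.712 mm.
Compatibility: PL/(AE) = 1.712 mm, so σ = P/A = E × (1.712/2250) = 150.6 MPa.

σ ≈ 151 MPa (compressive)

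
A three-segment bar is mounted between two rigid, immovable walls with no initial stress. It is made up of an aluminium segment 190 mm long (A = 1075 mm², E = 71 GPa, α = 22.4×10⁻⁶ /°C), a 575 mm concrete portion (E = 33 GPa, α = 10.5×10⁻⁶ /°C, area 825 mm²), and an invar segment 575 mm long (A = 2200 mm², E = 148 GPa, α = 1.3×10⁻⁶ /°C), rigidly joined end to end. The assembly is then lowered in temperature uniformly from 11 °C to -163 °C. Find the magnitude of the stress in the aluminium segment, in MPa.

Free thermal contraction of the whole bar: Σ αᵢΔT Lᵢ = 22.4×10⁻⁶×174×190 + 10.5×10⁻⁶×174×575 + 1.3×10⁻⁶×174×575 = 1.921 mm.
The rigid supports impose zero overall length change; the single axial force P common to all segments must satisfy P Σ Lᵢ/(AᵢEᵢ) = δ_free.
The series flexibility is Σ Lᵢ/(AᵢEᵢ) = 190/(1075×71×10³) + 575/(825×33×10³) + 575/(2200×148×10³) = 2.538×10⁻⁵ mm/N.
P = 1.921 / 2.538×10⁻⁵ = 75710 N = 75.71 kN, tensile.
σ_{aluminium} = P / A = 75710 / 1075 = 70.43 MPa.

σ ≈ 70.4 MPa (tensile)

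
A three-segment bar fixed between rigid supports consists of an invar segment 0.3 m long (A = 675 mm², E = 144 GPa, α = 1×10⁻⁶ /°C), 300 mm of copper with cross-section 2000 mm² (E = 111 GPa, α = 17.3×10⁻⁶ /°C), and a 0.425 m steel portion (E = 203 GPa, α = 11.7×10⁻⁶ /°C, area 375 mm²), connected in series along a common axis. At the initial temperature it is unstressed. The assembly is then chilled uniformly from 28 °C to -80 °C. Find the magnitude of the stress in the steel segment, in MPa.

σ ≈ 301 MPa (tensile)

With the walls removed the bar would change length by δ_free = Σ αᵢΔT Lᵢ = 1×10⁻⁶×108×300 + 17.3×10⁻⁶×108×300 + 11.7×10⁻⁶×108×425 = 1.13 mm.
The walls prevent any net length change, so an axial force P (same in every segment) develops. Compatibility: P · Σ Lᵢ/(AᵢEᵢ) = δ_free.
The series flexibility is Σ Lᵢ/(AᵢEᵢ) = 300/(675×144×10³) + 300/(2000×111×10³) + 425/(375×203×10³) = 1.002×10⁻⁵ mm/N.
Hence P = δ_free / Σ(L/AE) = 1.13/1.002×10⁻⁵ = 112.8 kN (tensile).
σ_{steel} = P / A = 112800 / 375 = 300.7 MPa.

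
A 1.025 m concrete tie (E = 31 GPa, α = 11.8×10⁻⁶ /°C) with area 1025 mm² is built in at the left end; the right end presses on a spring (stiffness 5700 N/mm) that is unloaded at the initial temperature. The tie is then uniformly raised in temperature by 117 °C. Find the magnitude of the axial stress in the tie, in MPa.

The unrestrained thermal change is αΔT L = 11.8×10⁻⁶ × 117 × 1025 = 1.415 mm.
Let P be the compressive force at the spring. The tie shortens elastically by PL/(AE) and the spring compresses by P/k; together these equal δ_free.
So P = δ_free / [L/(AE) + 1/k] = 1.415 / [ 1025/(1025×31×10³) + 1/(5700) ].
P = 1.415 / 0.0002077 = 6813 N.
σ = P/A = 6813/1025 = 6.647 MPa.

σ ≈ 6.65 MPa (compressive)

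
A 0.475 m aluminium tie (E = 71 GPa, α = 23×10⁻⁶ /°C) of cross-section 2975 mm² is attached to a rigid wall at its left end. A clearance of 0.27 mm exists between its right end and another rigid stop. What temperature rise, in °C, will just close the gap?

Contact occurs when the free expansion equals the gap: αΔT L = 0.27 mm.
ΔT = 0.27 / (23×10⁻⁶ × 475) = 24.71 °C.

ΔT ≈ 24.7 °C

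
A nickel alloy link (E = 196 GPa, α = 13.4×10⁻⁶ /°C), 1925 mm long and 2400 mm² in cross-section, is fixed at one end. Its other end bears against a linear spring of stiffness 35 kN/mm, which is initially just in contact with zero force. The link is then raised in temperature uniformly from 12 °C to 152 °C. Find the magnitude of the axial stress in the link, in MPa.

If the spring were absent the link would lengthen by αΔT L = 13.4×10⁻⁶ × 140 × 1925 = 3.611 mm.
Let P be the compressive force at the spring. The link shortens elastically by PL/(AE) and the spring compresses by P/k; together these equal δ_free.
P [ L/(AE) + 1/k ] = δ_free → P [ 1925/(2400×196×10³) + 1/(35×10³) ] = 3.611.
P = 3.611 / 3.266×10⁻⁵ = 110600 N.
σ = P/A = 110600/2400 = 46.07 MPa.

σ ≈ 46.1 MPa (compressive)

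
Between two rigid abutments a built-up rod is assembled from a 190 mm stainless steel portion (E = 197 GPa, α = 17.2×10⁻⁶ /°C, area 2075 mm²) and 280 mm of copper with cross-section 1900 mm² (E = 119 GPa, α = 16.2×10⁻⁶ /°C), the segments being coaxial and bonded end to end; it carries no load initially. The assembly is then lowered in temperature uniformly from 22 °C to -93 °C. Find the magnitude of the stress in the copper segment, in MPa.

σ ≈ 277 MPa (tensile)

If the supports were absent, the total length change would be Σ αᵢΔT Lᵢ = 17.2×10⁻⁶×115×190 + 16.2×10⁻⁶×115×280 = 0.8975 mm.
The rigid supports impose zero overall length change; the single axial force P common to all segments must satisfy P Σ Lᵢ/(AᵢEᵢ) = δ_free.
The series flexibility is Σ Lᵢ/(AᵢEᵢ) = 190/(2075×197×10³) + 280/(1900×119×10³) = 1.703×10⁻⁶ mm/N.
P = 0.8975 / 1.703×10⁻⁶ = 526900 N = 526.9 kN, tensile.
σ_{copper} = P / A = 526900 / 1900 = 277.3 MPa.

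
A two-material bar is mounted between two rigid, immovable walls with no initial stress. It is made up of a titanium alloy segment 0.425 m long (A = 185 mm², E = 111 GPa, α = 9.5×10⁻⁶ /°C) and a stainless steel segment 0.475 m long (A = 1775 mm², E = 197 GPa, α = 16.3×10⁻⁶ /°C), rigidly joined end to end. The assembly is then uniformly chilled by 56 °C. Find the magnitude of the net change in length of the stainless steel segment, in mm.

|ΔL| ≈ 0.393 mm

If the supports were absent, the total length change would be Σ αᵢΔT Lᵢ = 9.5×10⁻⁶×56×425 + 16.3×10⁻⁶×56×475 = 0.6597 mm.
The walls prevent any net length change, so an axial force P (same in every segment) develops. Compatibility: P · Σ Lᵢ/(AᵢEᵢ) = δ_free.
Σ Lᵢ/(AᵢEᵢ) = 425/(185×111×10³) + 475/(1775×197×10³) = 2.205×10⁻⁵ mm/N.
P = 0.6597 / 2.205×10⁻⁵ = 29910 N = 29.91 kN, tensile.
For the stainless steel segment, free thermal change = 16.3×10⁻⁶×56×475 = 0.4336 mm and elastic change from P = 29910×475/(1775×197×10³) = 0.04063 mm; these oppose, so the net change is 0.393 mm (segment shortens).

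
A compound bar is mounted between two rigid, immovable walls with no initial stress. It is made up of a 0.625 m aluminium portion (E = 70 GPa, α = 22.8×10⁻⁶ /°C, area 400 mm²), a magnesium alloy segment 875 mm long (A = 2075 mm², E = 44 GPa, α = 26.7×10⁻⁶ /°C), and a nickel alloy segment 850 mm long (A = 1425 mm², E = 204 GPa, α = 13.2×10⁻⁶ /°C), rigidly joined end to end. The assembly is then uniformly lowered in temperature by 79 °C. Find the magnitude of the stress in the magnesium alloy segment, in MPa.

Free thermal contraction of the whole bar: Σ αᵢΔT Lᵢ = 22.8×10⁻⁶×79×625 + 26.7×10⁻⁶×79×875 + 13.2×10⁻⁶×79×850 = 3.858 mm.
The rigid supports impose zero overall length change; the single axial force P common to all segments must satisfy P Σ Lᵢ/(AᵢEᵢ) = δ_free.
Σ Lᵢ/(AᵢEᵢ) = 625/(400×70×10³) + 875/(2075×44×10³) + 850/(1425×204×10³) = 3.483×10⁻⁵ mm/N.
Hence P = δ_free / Σ(L/AE) = 3.858/3.483×10⁻⁵ = 110.8 kN (tensile).
σ_{magnesium alloy} = P / A = 110800 / 2075 = 53.38 MPa.

σ ≈ 53.4 MPa (tensile)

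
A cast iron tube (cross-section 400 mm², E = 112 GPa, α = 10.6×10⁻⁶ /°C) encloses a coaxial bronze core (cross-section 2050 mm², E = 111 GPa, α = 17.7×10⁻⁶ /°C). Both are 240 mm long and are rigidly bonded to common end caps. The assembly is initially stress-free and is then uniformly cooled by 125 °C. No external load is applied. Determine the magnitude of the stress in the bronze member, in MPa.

σ ≈ 16.2 MPa (tensile)

Equilibrium of a rigid end plate with no external load gives equal and opposite internal forces ±P in the two members. Since α_{bronze} > α_{cast iron}, cooling drives the bronze into tension and the cast iron into compression.
Compatibility of the two members (thermal + elastic change equal): (α₁ − α₂)ΔT = P·[1/(A₁E₁) + 1/(A₂E₂)].
|α₁ − α₂|·ΔT = 7.1×10⁻⁶ × 125 = 0.0008875.
1/(A₁E₁) + 1/(A₂E₂) = 1/(400×112×10³) + 1/(2050×111×10³) = 2.672×10⁻⁸ N⁻¹.
P = 0.0008875 / 2.672×10⁻⁸ = 33220 N = 33.22 kN.
σ_{bronze} = P/A₂ = 33220/2050 = 16.2 MPa, tensile.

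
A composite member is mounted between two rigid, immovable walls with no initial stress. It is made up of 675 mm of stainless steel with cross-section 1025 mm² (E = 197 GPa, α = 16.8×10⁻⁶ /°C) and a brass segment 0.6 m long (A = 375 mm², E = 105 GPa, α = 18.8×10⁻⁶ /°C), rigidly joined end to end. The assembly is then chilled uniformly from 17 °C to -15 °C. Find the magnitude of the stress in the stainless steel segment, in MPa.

Free thermal contraction of the whole bar: Σ αᵢΔT Lᵢ = 16.8×10⁻⁶×32×675 + 18.8×10⁻⁶×32×600 = 0.7238 mm.
Since the ends are fixed, an axial force P builds up, equal in every segment, with P · Σ Lᵢ/(AᵢEᵢ) = δ_free.
Σ Lᵢ/(AᵢEᵢ) = 675/(1025×197×10³) + 600/(375×105×10³) = 1.858×10⁻⁵ mm/N.
P = 0.7238 / 1.858×10⁻⁵ = 38960 N = 38.96 kN, tensile.
σ_{stainless steel} = P / A = 38960 / 1025 = 38.01 MPa.

σ ≈ 38 MPa (tensile)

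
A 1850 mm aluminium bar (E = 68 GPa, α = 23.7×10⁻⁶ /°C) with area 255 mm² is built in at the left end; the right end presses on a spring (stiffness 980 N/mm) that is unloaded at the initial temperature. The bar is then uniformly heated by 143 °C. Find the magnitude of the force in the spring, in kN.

P ≈ 5.56 kN

Free thermal expansion: δ_free = αΔT L = 23.7×10⁻⁶ × 143 × 1850 = 6.27 mm.
With a force P in the spring, the elastic change of the bar is PL/(AE) and that of the spring is P/k; compatibility requires their sum to equal δ_free.
P [ L/(AE) + 1/k ] = δ_free → P [ 1850/(255×68×10³) + 1/(980) ] = 6.27.
P = 6.27 / 0.001127 = 5563 N.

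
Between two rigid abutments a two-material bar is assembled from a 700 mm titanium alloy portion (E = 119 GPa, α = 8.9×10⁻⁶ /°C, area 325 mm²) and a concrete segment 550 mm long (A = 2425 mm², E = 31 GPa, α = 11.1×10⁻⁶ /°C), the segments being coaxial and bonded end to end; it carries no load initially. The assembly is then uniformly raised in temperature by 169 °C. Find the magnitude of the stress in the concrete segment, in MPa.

Free thermal expansion of the whole bar: Σ αᵢΔT Lᵢ = 8.9×10⁻⁶×169×700 + 11.1×10⁻⁶×169×550 = 2.085 mm.
The rigid supports impose zero overall length change; the single axial force P common to all segments must satisfy P Σ Lᵢ/(AᵢEᵢ) = δ_free.
The series flexibility is Σ Lᵢ/(AᵢEᵢ) = 700/(325×119×10³) + 550/(2425×31×10³) = 2.542×10⁻⁵ mm/N.
P = 2.085 / 2.542×10⁻⁵ = 82020 N = 82.02 kN, compressive.
σ_{concrete} = P / A = 82020 / 2425 = 33.82 MPa.

σ ≈ 33.8 MPa (compressive)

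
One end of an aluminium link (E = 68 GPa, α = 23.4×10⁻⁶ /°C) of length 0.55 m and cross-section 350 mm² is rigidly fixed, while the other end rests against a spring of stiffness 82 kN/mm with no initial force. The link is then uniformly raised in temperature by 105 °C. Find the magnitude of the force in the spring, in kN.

If the spring were absent the link would lengthen by αΔT L = 23.4×10⁻⁶ × 105 × 550 = 1.351 mm.
With a force P in the spring, the elastic change of the link is PL/(AE) and that of the spring is P/k; compatibility requires their sum to equal δ_free.
P [ L/(AE) + 1/k ] = δ_free → P [ 550/(350×68×10³) + 1/(82×10³) ] = 1.351.
P = 1.351 / 3.53×10⁻⁵ = 38280 N.

P ≈ 38.3 kN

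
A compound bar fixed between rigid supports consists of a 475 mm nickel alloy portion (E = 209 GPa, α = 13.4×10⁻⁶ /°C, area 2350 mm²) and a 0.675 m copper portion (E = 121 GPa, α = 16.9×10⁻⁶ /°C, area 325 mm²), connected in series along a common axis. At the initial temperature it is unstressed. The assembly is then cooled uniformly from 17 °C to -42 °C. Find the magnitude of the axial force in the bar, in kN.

If the supports were absent, the total length change would be Σ αᵢΔT Lᵢ = 13.4×10⁻⁶×59×475 + 16.9×10⁻⁶×59×675 = 1.049 mm.
Since the ends are fixed, an axial force P builds up, equal in every segment, with P · Σ Lᵢ/(AᵢEᵢ) = δ_free.
Σ Lᵢ/(AᵢEᵢ) = 475/(2350×209×10³) + 675/(325×121×10³) = 1.813×10⁻⁵ mm/N.
Hence P = δ_free / Σ(L/AE) = 1.049/1.813×10⁻⁵ = 57.83 kN (tensile).

P ≈ 57.8 kN (tensile)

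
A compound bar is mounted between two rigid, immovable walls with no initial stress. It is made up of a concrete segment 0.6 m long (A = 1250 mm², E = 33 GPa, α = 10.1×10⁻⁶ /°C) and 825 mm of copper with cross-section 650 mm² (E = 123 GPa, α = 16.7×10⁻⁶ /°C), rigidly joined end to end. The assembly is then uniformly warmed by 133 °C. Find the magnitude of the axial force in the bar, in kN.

If the supports were absent, the total length change would be Σ αᵢΔT Lᵢ = 10.1×10⁻⁶×133×600 + 16.7×10⁻⁶×133×825 = 2.638 mm.
The walls prevent any net length change, so an axial force P (same in every segment) develops. Compatibility: P · Σ Lᵢ/(AᵢEᵢ) = δ_free.
Σ Lᵢ/(AᵢEᵢ) = 600/(1250×33×10³) + 825/(650×123×10³) = 2.486×10⁻⁵ mm/N.
P = 2.638 / 2.486×10⁻⁵ = 106100 N = 106.1 kN, compressive.

P ≈ 106 kN (compressive)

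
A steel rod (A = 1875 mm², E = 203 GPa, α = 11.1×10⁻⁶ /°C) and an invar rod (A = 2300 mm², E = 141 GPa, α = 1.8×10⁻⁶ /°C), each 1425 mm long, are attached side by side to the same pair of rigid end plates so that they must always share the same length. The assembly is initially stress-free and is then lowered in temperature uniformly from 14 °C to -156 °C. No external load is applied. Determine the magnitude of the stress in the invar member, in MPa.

σ ≈ 120 MPa (compressive)

Equilibrium of a rigid end plate with no external load gives equal and opposite internal forces ±P in the two members. Since α_{steel} > α_{invar}, cooling drives the steel into tension and the invar into compression.
Setting the final lengths equal and cancelling L: (α₁ − α₂)ΔT = P/(A₁E₁) + P/(A₂E₂).
|α₁ − α₂|·ΔT = 9.3×10⁻⁶ × 170 = 0.001581.
1/(A₁E₁) + 1/(A₂E₂) = 1/(1875×203×10³) + 1/(2300×141×10³) = 5.711×10⁻⁹ N⁻¹.
So P = 0.001581 / 5.711×10⁻⁹ = 276.8 kN.
σ_{invar} = P/A₂ = 276800/2300 = 120.4 MPa, compressive.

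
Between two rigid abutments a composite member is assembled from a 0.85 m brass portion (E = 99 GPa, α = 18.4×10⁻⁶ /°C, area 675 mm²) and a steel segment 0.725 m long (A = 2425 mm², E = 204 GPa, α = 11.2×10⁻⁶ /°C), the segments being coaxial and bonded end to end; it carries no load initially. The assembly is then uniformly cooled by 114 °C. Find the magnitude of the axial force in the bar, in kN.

P ≈ 191 kN (tensile)

Free thermal contraction of the whole bar: Σ αᵢΔT Lᵢ = 18.4×10⁻⁶×114×850 + 11.2×10⁻⁶×114×725 = 2.709 mm.
Since the ends are fixed, an axial force P builds up, equal in every segment, with P · Σ Lᵢ/(AᵢEᵢ) = δ_free.
Σ Lᵢ/(AᵢEᵢ) = 850/(675×99×10³) + 725/(2425×204×10³) = 1.419×10⁻⁵ mm/N.
So P = 2.709 / 1.419×10⁻⁵ = 190.9 kN, tensile.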